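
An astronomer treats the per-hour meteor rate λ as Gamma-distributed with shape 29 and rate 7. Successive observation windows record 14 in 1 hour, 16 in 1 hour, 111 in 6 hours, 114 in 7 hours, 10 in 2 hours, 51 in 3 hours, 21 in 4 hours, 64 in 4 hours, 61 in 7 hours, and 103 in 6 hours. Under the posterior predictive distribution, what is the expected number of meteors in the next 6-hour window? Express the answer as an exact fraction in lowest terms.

297/4

Total count: 14 + 16 + 111 + 114 + 10 + 51 + 21 + 64 + 61 + 103 = 565.
Total exposure: 1 + 1 + 6 + 7 + 2 + 3 + 4 + 4 + 7 + 6 = 41 hours.
The Gamma prior is conjugate for the Poisson rate, so λ | data ~ Gamma(29+565, 7+41) = Gamma(594, 48).
Predictive mean over a 6-hour window = T·E[λ|data] = 6·594/48 = 297/4.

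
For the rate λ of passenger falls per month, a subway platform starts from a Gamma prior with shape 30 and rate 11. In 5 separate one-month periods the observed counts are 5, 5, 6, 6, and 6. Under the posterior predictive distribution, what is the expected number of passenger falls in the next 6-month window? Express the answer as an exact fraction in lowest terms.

87/4

Total count: 5 + 5 + 6 + 6 + 6 = 28.
Total exposure: 5 months.
Gamma(α, β) with Poisson data over total exposure Σt gives posterior Gamma(α+Σx, β+Σt) = Gamma(58, 16).
Predictive mean over a 6-month window = T·E[λ|data] = 6·58/16 = 87/4.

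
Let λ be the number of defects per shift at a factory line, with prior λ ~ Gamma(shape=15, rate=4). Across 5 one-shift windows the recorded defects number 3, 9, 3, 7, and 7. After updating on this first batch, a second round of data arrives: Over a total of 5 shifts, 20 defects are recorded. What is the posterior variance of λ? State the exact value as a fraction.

16/49

Total count: 3 + 9 + 3 + 7 + 7 = 29.
Total exposure: 5 shifts.
After the first batch: Gamma(15 + 29, 4 + 5) = Gamma(44, 9).
Total count 20 over total exposure 5 shifts.
After the second batch: Gamma(44 + 20, 9 + 5) = Gamma(64, 14).
Posterior variance = α'/β'² = 64/196 = 16/49.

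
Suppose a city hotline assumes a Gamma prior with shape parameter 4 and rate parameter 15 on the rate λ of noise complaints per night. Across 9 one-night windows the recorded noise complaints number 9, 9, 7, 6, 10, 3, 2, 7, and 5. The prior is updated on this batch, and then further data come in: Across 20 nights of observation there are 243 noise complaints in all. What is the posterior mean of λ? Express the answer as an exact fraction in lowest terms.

305/44

Total count: 9 + 9 + 7 + 6 + 10 + 3 + 2 + 7 + 5 = 58.
Total exposure: 9 nights.
After the first batch: Gamma(4 + 58, 15 + 9) = Gamma(62, 24).
Total count 243 over total exposure 20 nights.
After the second batch: Gamma(62 + 243, 24 + 20) = Gamma(305, 44).
Posterior mean = α'/β' = 305/44.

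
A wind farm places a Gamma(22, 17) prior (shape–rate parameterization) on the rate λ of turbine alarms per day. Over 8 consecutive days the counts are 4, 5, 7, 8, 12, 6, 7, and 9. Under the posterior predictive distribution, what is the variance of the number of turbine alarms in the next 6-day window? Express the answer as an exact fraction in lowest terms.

2976/125

Total count: 4 + 5 + 7 + 8 + 12 + 6 + 7 + 9 = 58.
Total exposure: 8 days.
Conjugate update: add total count to the shape and total exposure to the rate, giving Gamma(80, 25).
The posterior predictive for a window of length T is Negative Binomial with variance T·α'·(β'+T)/β'² = 6·80·31/625 = 2976/125.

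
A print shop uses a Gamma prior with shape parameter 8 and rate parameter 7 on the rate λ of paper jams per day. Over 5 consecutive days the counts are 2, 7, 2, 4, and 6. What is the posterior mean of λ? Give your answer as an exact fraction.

29/12

Total count: 2 + 7 + 2 + 4 + 6 = 21.
Total exposure: 5 days.
Posterior: α' = 8 + 21 = 29, β' = 7 + 5 = 12.
Posterior mean = α'/β' = 29/12.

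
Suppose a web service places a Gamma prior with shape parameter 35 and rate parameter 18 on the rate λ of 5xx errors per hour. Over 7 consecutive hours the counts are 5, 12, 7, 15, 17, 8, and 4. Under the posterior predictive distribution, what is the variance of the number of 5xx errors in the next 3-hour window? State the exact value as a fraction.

Total count: 5 + 12 + 7 + 15 + 17 + 8 + 4 = 68.
Total exposure: 7 hours.
The Gamma prior is conjugate for the Poisson rate, so λ | data ~ Gamma(35+68, 18+7) = Gamma(103, 25).
The posterior predictive for a window of length T is Negative Binomial with variance T·α'·(β'+T)/β'² = 3·103·28/625 = 8652/625.

8652/625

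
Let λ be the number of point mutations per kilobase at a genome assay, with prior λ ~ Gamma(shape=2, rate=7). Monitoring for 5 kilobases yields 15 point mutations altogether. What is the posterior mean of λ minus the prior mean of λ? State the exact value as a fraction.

95/84

Total count 15 over total exposure 5 kilobases.
Conjugate update: add total count to the shape and total exposure to the rate, giving Gamma(17, 12).
Posterior mean = 17/12 = 17/12; prior mean = 2/7 = 2/7. Difference = 17/12 − 2/7 = 95/84.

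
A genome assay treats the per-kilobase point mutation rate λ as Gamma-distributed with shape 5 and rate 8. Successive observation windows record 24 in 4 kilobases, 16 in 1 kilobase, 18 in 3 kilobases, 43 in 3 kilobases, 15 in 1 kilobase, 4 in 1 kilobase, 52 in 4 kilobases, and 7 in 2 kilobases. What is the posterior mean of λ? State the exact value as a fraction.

184/27

Total count: 24 + 16 + 18 + 43 + 15 + 4 + 52 + 7 = 179.
Total exposure: 4 + 1 + 3 + 3 + 1 + 1 + 4 + 2 = 19 kilobases.
By Gamma–Poisson conjugacy, the posterior is Gamma(α + Σx, β + Σt) = Gamma(5 + 179, 8 + 19) = Gamma(184, 27).
Posterior mean = α'/β' = 184/27.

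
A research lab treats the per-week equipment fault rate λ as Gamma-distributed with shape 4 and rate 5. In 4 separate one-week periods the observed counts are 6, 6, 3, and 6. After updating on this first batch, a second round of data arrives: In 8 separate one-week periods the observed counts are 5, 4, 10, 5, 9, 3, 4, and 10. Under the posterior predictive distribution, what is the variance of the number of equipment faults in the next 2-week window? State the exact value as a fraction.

2850/289

Total count: 6 + 6 + 3 + 6 = 21.
Total exposure: 4 weeks.
After the first batch: Gamma(4 + 21, 5 + 4) = Gamma(25, 9).
Total count: 5 + 4 + 10 + 5 + 9 + 3 + 4 + 10 = 50.
Total exposure: 8 weeks.
After the second batch: Gamma(25 + 50, 9 + 8) = Gamma(75, 17).
The posterior predictive for a window of length T is Negative Binomial with variance T·α'·(β'+T)/β'² = 2·75·19/289 = 2850/289.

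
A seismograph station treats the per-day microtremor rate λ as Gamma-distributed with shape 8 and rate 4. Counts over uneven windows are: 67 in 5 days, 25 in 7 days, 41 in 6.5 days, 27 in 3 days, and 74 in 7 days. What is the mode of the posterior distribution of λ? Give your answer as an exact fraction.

482/65

Total count: 67 + 25 + 41 + 27 + 74 = 234.
Total exposure: 5 + 7 + 6.5 + 3 + 7 = 28.5 days.
Gamma(α, β) with Poisson data over total exposure Σt gives posterior Gamma(α+Σx, β+Σt) = Gamma(242, 65/2).
Posterior mode = (α'−1)/β' = 241/(65/2) = 482/65.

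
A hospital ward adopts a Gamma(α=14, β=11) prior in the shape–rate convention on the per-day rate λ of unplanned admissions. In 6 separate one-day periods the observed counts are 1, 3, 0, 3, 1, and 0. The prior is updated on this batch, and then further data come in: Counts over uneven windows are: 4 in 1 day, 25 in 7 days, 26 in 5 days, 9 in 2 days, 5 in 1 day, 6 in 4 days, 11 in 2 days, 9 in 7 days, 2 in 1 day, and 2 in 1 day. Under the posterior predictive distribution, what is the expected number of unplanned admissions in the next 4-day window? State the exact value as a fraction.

Total count: 1 + 3 + 0 + 3 + 1 + 0 = 8.
Total exposure: 6 days.
After the first batch: Gamma(14 + 8, 11 + 6) = Gamma(22, 17).
Total count: 4 + 25 + 26 + 9 + 5 + 6 + 11 + 9 + 2 + 2 = 99.
Total exposure: 1 + 7 + 5 + 2 + 1 + 4 + 2 + 7 + 1 + 1 = 31 days.
After the second batch: Gamma(22 + 99, 17 + 31) = Gamma(121, 48).
Predictive mean over a 4-day window = T·E[λ|data] = 4·121/48 = 121/12.

121/12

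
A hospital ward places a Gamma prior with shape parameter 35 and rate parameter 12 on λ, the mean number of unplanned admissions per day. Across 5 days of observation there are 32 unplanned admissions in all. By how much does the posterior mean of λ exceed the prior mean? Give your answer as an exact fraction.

Total count 32 over total exposure 5 days.
The Gamma prior is conjugate for the Poisson rate, so λ | data ~ Gamma(35+32, 12+5) = Gamma(67, 17).
Posterior mean = 67/17 = 67/17; prior mean = 35/12 = 35/12. Difference = 67/17 − 35/12 = 209/204.

209/204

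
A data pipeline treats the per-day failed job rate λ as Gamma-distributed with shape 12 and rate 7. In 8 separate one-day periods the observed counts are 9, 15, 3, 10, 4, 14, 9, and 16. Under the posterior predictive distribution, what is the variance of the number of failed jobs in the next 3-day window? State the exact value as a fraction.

Total count: 9 + 15 + 3 + 10 + 4 + 14 + 9 + 16 = 80.
Total exposure: 8 days.
By Gamma–Poisson conjugacy, the posterior is Gamma(α + Σx, β + Σt) = Gamma(12 + 80, 7 + 8) = Gamma(92, 15).
The posterior predictive for a window of length T is Negative Binomial with variance T·α'·(β'+T)/β'² = 3·92·18/225 = 552/25.

552/25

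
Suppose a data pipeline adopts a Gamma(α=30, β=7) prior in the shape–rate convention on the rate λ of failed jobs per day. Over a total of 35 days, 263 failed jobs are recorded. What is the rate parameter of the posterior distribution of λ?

42

Total count 263 over total exposure 35 days.
The Gamma prior is conjugate for the Poisson rate, so λ | data ~ Gamma(30+263, 7+35) = Gamma(293, 42).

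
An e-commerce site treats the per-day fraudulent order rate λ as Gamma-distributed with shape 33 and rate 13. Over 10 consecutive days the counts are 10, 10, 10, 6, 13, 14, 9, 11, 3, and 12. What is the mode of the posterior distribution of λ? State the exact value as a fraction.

Total count: 10 + 10 + 10 + 6 + 13 + 14 + 9 + 11 + 3 + 12 = 98.
Total exposure: 10 days.
The Gamma prior is conjugate for the Poisson rate, so λ | data ~ Gamma(33+98, 13+10) = Gamma(131, 23).
Posterior mode = (α'−1)/β' = 130/23.

130/23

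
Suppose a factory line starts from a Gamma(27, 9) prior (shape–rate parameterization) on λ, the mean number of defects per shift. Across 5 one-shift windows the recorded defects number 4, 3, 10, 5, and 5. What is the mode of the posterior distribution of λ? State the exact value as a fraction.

53/14

Total count: 4 + 3 + 10 + 5 + 5 = 27.
Total exposure: 5 shifts.
Gamma(α, β) with Poisson data over total exposure Σt gives posterior Gamma(α+Σx, β+Σt) = Gamma(54, 14).
Posterior mode = (α'−1)/β' = 53/14.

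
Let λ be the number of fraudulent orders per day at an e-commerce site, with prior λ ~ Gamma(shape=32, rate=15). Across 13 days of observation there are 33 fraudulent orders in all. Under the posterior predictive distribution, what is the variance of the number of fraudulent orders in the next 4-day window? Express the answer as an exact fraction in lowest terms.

520/49

Total count 33 over total exposure 13 days.
Gamma(α, β) with Poisson data over total exposure Σt gives posterior Gamma(α+Σx, β+Σt) = Gamma(65, 28).
The posterior predictive for a window of length T is Negative Binomial with variance T·α'·(β'+T)/β'² = 4·65·32/784 = 520/49.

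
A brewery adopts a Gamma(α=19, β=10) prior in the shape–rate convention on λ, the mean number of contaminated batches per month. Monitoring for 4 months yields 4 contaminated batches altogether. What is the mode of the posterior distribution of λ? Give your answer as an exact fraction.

11/7

Total count 4 over total exposure 4 months.
Posterior: α' = 19 + 4 = 23, β' = 10 + 4 = 14.
Posterior mode = (α'−1)/β' = 22/14 = 11/7.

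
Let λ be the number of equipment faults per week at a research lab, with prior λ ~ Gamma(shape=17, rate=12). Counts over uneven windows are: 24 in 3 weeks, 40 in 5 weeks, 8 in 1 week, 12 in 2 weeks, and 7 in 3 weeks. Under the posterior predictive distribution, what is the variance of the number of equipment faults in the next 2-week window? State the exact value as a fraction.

1512/169

Total count: 24 + 40 + 8 + 12 + 7 = 91.
Total exposure: 3 + 5 + 1 + 2 + 3 = 14 weeks.
Posterior: α' = 17 + 91 = 108, β' = 12 + 14 = 26.
The posterior predictive for a window of length T is Negative Binomial with variance T·α'·(β'+T)/β'² = 2·108·28/676 = 1512/169.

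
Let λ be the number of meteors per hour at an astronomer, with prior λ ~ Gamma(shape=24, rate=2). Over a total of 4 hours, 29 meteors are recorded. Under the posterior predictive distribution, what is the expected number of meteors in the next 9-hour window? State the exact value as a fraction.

Total count 29 over total exposure 4 hours.
The Gamma prior is conjugate for the Poisson rate, so λ | data ~ Gamma(24+29, 2+4) = Gamma(53, 6).
Predictive mean over a 9-hour window = T·E[λ|data] = 9·53/6 = 159/2.

159/2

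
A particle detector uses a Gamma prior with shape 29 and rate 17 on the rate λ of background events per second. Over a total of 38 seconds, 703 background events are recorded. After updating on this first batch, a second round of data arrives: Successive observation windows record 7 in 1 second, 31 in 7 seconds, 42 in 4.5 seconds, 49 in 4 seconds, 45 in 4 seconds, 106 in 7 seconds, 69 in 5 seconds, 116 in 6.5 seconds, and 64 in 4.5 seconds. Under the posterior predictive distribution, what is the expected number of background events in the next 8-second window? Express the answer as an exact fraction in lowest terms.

20176/197

Total count 703 over total exposure 38 seconds.
After the first batch: Gamma(29 + 703, 17 + 38) = Gamma(732, 55).
Total count: 7 + 31 + 42 + 49 + 45 + 106 + 69 + 116 + 64 = 529.
Total exposure: 1 + 7 + 4.5 + 4 + 4 + 7 + 5 + 6.5 + 4.5 = 43.5 seconds.
After the second batch: Gamma(732 + 529, 55 + 43.5) = Gamma(1261, 197/2).
Predictive mean over an 8-second window = T·E[λ|data] = 8·1261/(197/2) = 20176/197.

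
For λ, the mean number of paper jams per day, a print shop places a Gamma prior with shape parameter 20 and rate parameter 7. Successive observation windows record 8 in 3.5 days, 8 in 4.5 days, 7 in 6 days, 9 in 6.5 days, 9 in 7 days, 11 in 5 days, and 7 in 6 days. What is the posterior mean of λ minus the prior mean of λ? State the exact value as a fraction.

Total count: 8 + 8 + 7 + 9 + 9 + 11 + 7 = 59.
Total exposure: 3.5 + 4.5 + 6 + 6.5 + 7 + 5 + 6 = 38.5 days.
Posterior: α' = 20 + 59 = 79, β' = 7 + 38.5 = 91/2.
Posterior mean = 79/(91/2) = 158/91; prior mean = 20/7 = 20/7. Difference = 158/91 − 20/7 = -102/91.

-102/91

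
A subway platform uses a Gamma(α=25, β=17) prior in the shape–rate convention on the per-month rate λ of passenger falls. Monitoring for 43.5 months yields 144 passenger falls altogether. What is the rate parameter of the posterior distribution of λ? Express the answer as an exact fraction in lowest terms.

121/2

Total count 144 over total exposure 43.5 months.
The Gamma prior is conjugate for the Poisson rate, so λ | data ~ Gamma(25+144, 17+43.5) = Gamma(169, 121/2).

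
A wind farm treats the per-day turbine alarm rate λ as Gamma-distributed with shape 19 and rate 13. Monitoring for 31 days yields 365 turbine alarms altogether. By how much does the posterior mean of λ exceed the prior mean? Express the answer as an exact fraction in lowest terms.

1039/143

Total count 365 over total exposure 31 days.
By Gamma–Poisson conjugacy, the posterior is Gamma(α + Σx, β + Σt) = Gamma(19 + 365, 13 + 31) = Gamma(384, 44).
Posterior mean = 384/44 = 96/11; prior mean = 19/13 = 19/13. Difference = 96/11 − 19/13 = 1039/143.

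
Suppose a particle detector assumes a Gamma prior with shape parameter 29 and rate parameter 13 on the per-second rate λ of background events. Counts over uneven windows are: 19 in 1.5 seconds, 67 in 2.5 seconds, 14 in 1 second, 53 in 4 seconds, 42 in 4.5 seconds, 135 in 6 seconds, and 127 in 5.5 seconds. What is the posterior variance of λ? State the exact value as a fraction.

Total count: 19 + 67 + 14 + 53 + 42 + 135 + 127 = 457.
Total exposure: 1.5 + 2.5 + 1 + 4 + 4.5 + 6 + 5.5 = 25 seconds.
Posterior: α' = 29 + 457 = 486, β' = 13 + 25 = 38.
Posterior variance = α'/β'² = 486/1444 = 243/722.

243/722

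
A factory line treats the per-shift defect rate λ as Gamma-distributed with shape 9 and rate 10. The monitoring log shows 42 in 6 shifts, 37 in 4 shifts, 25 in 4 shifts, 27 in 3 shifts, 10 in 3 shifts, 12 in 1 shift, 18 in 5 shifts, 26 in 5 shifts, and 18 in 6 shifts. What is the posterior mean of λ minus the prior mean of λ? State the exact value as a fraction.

1817/470

Total count: 42 + 37 + 25 + 27 + 10 + 12 + 18 + 26 + 18 = 215.
Total exposure: 6 + 4 + 4 + 3 + 3 + 1 + 5 + 5 + 6 = 37 shifts.
By Gamma–Poisson conjugacy, the posterior is Gamma(α + Σx, β + Σt) = Gamma(9 + 215, 10 + 37) = Gamma(224, 47).
Posterior mean = 224/47 = 224/47; prior mean = 9/10 = 9/10. Difference = 224/47 − 9/10 = 1817/470.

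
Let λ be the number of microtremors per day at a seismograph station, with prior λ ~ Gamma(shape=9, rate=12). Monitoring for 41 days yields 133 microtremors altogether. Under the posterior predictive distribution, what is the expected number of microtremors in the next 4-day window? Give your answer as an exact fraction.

Total count 133 over total exposure 41 days.
Posterior: α' = 9 + 133 = 142, β' = 12 + 41 = 53.
Predictive mean over a 4-day window = T·E[λ|data] = 4·142/53 = 568/53.

568/53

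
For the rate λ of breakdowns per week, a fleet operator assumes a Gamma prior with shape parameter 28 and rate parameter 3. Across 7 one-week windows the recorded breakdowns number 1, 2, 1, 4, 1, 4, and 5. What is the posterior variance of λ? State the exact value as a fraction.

23/50

Total count: 1 + 2 + 1 + 4 + 1 + 4 + 5 = 18.
Total exposure: 7 weeks.
By Gamma–Poisson conjugacy, the posterior is Gamma(α + Σx, β + Σt) = Gamma(28 + 18, 3 + 7) = Gamma(46, 10).
Posterior variance = α'/β'² = 46/100 = 23/50.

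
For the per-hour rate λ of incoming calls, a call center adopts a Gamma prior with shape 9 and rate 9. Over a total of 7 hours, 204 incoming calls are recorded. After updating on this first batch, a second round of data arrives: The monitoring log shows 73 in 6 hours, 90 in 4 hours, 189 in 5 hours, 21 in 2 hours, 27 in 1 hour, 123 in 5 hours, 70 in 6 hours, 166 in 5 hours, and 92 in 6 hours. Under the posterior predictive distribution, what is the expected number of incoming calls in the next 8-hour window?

152

Total count 204 over total exposure 7 hours.
After the first batch: Gamma(9 + 204, 9 + 7) = Gamma(213, 16).
Total count: 73 + 90 + 189 + 21 + 27 + 123 + 70 + 166 + 92 = 851.
Total exposure: 6 + 4 + 5 + 2 + 1 + 5 + 6 + 5 + 6 = 40 hours.
After the second batch: Gamma(213 + 851, 16 + 40) = Gamma(1064, 56).
Predictive mean over an 8-hour window = T·E[λ|data] = 8·1064/56 = 152.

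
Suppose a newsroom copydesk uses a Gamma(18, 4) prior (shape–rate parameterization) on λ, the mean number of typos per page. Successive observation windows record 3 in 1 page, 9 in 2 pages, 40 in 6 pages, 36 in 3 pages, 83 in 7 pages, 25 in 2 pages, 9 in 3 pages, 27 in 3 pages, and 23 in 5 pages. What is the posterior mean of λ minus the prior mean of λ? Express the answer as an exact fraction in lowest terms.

Total count: 3 + 9 + 40 + 36 + 83 + 25 + 9 + 27 + 23 = 255.
Total exposure: 1 + 2 + 6 + 3 + 7 + 2 + 3 + 3 + 5 = 32 pages.
Gamma(α, β) with Poisson data over total exposure Σt gives posterior Gamma(α+Σx, β+Σt) = Gamma(273, 36).
Posterior mean = 273/36 = 91/12; prior mean = 18/4 = 9/2. Difference = 91/12 − 9/2 = 37/12.

37/12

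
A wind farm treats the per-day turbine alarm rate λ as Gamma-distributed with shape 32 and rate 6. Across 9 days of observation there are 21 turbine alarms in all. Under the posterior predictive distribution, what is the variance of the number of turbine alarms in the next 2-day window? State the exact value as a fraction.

1802/225

Total count 21 over total exposure 9 days.
By Gamma–Poisson conjugacy, the posterior is Gamma(α + Σx, β + Σt) = Gamma(32 + 21, 6 + 9) = Gamma(53, 15).
The posterior predictive for a window of length T is Negative Binomial with variance T·α'·(β'+T)/β'² = 2·53·17/225 = 1802/225.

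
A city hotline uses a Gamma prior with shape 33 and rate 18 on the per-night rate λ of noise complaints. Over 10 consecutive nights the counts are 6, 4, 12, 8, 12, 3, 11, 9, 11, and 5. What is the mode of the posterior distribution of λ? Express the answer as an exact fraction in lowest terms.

113/28

Total count: 6 + 4 + 12 + 8 + 12 + 3 + 11 + 9 + 11 + 5 = 81.
Total exposure: 10 nights.
Conjugate update: add total count to the shape and total exposure to the rate, giving Gamma(114, 28).
Posterior mode = (α'−1)/β' = 113/28.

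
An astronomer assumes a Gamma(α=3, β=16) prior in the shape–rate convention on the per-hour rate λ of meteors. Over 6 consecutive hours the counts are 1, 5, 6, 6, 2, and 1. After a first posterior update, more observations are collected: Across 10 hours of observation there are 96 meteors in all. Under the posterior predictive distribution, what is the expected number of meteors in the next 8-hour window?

Total count: 1 + 5 + 6 + 6 + 2 + 1 = 21.
Total exposure: 6 hours.
After the first batch: Gamma(3 + 21, 16 + 6) = Gamma(24, 22).
Total count 96 over total exposure 10 hours.
After the second batch: Gamma(24 + 96, 22 + 10) = Gamma(120, 32).
Predictive mean over an 8-hour window = T·E[λ|data] = 8·120/32 = 30.

30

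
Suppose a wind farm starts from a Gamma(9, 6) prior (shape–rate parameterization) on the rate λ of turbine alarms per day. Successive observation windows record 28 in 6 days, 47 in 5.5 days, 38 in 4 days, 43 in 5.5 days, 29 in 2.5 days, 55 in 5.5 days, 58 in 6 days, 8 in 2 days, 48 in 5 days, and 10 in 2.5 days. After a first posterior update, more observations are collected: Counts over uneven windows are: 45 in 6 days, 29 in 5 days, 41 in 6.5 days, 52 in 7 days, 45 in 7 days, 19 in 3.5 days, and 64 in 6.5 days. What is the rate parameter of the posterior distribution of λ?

92

Total count: 28 + 47 + 38 + 43 + 29 + 55 + 58 + 8 + 48 + 10 = 364.
Total exposure: 6 + 5.5 + 4 + 5.5 + 2.5 + 5.5 + 6 + 2 + 5 + 2.5 = 44.5 days.
After the first batch: Gamma(9 + 364, 6 + 44.5) = Gamma(373, 101/2).
Total count: 45 + 29 + 41 + 52 + 45 + 19 + 64 = 295.
Total exposure: 6 + 5 + 6.5 + 7 + 7 + 3.5 + 6.5 = 41.5 days.
After the second batch: Gamma(373 + 295, 101/2 + 41.5) = Gamma(668, 92).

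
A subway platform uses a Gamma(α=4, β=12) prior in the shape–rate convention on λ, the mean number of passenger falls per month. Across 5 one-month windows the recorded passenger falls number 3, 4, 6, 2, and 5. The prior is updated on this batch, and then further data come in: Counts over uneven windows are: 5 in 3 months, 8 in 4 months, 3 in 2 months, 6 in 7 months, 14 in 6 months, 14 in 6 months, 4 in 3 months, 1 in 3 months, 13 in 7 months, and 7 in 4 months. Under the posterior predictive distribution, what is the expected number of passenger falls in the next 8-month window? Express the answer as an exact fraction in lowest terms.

396/31

Total count: 3 + 4 + 6 + 2 + 5 = 20.
Total exposure: 5 months.
After the first batch: Gamma(4 + 20, 12 + 5) = Gamma(24, 17).
Total count: 5 + 8 + 3 + 6 + 14 + 14 + 4 + 1 + 13 + 7 = 75.
Total exposure: 3 + 4 + 2 + 7 + 6 + 6 + 3 + 3 + 7 + 4 = 45 months.
After the second batch: Gamma(24 + 75, 17 + 45) = Gamma(99, 62).
Predictive mean over an 8-month window = T·E[λ|data] = 8·99/62 = 396/31.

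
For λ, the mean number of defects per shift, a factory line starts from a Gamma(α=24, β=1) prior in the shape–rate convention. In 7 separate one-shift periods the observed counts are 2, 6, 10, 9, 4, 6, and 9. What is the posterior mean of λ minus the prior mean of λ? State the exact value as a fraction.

-61/4

Total count: 2 + 6 + 10 + 9 + 4 + 6 + 9 = 46.
Total exposure: 7 shifts.
Conjugate update: add total count to the shape and total exposure to the rate, giving Gamma(70, 8).
Posterior mean = 70/8 = 35/4; prior mean = 24/1 = 24. Difference = 35/4 − 24 = -61/4.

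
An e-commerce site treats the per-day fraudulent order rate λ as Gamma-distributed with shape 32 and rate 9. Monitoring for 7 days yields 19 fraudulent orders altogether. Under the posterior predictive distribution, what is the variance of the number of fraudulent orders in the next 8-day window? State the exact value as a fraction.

153/4

Total count 19 over total exposure 7 days.
The Gamma prior is conjugate for the Poisson rate, so λ | data ~ Gamma(32+19, 9+7) = Gamma(51, 16).
The posterior predictive for a window of length T is Negative Binomial with variance T·α'·(β'+T)/β'² = 8·51·24/256 = 153/4.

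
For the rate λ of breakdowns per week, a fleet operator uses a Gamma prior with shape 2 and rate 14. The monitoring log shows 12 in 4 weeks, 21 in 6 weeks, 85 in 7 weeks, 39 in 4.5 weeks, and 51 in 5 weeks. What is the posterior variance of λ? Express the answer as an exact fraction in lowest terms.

Total count: 12 + 21 + 85 + 39 + 51 = 208.
Total exposure: 4 + 6 + 7 + 4.5 + 5 = 26.5 weeks.
Conjugate update: add total count to the shape and total exposure to the rate, giving Gamma(210, 81/2).
Posterior variance = α'/β'² = 210/(6561/4) = 280/2187.

280/2187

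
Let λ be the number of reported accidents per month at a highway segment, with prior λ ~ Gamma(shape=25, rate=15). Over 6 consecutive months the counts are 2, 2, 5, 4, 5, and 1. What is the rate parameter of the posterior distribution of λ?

Total count: 2 + 2 + 5 + 4 + 5 + 1 = 19.
Total exposure: 6 months.
Gamma(α, β) with Poisson data over total exposure Σt gives posterior Gamma(α+Σx, β+Σt) = Gamma(44, 21).

21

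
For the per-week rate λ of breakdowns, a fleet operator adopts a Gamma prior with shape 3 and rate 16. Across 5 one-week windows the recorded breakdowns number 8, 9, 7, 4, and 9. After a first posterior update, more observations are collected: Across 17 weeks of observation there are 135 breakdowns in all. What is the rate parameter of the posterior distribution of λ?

38

Total count: 8 + 9 + 7 + 4 + 9 = 37.
Total exposure: 5 weeks.
After the first batch: Gamma(3 + 37, 16 + 5) = Gamma(40, 21).
Total count 135 over total exposure 17 weeks.
After the second batch: Gamma(40 + 135, 21 + 17) = Gamma(175, 38).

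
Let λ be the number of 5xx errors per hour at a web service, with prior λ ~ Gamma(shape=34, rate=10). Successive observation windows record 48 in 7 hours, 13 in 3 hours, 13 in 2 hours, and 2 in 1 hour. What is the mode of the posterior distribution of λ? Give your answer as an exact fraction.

109/23

Total count: 48 + 13 + 13 + 2 = 76.
Total exposure: 7 + 3 + 2 + 1 = 13 hours.
Posterior: α' = 34 + 76 = 110, β' = 10 + 13 = 23.
Posterior mode = (α'−1)/β' = 109/23.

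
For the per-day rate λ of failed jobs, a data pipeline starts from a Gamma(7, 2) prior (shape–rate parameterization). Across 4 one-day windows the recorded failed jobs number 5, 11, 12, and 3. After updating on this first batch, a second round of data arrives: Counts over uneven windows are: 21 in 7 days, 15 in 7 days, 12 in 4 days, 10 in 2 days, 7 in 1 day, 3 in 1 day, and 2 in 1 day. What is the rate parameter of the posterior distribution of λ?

Total count: 5 + 11 + 12 + 3 = 31.
Total exposure: 4 days.
After the first batch: Gamma(7 + 31, 2 + 4) = Gamma(38, 6).
Total count: 21 + 15 + 12 + 10 + 7 + 3 + 2 = 70.
Total exposure: 7 + 7 + 4 + 2 + 1 + 1 + 1 = 23 days.
After the second batch: Gamma(38 + 70, 6 + 23) = Gamma(108, 29).

29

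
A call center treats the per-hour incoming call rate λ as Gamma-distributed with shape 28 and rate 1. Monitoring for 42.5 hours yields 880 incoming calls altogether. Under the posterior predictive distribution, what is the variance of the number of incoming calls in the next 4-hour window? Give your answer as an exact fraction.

Total count 880 over total exposure 42.5 hours.
Posterior: α' = 28 + 880 = 908, β' = 1 + 42.5 = 87/2.
The posterior predictive for a window of length T is Negative Binomial with variance T·α'·(β'+T)/β'² = 4·908·(95/2)/(7569/4) = 690080/7569.

690080/7569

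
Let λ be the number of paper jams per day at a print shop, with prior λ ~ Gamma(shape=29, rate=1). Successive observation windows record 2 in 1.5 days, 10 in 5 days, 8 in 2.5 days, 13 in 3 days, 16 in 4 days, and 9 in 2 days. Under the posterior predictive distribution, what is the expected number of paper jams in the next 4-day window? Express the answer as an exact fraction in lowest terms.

Total count: 2 + 10 + 8 + 13 + 16 + 9 = 58.
Total exposure: 1.5 + 5 + 2.5 + 3 + 4 + 2 = 18 days.
The Gamma prior is conjugate for the Poisson rate, so λ | data ~ Gamma(29+58, 1+18) = Gamma(87, 19).
Predictive mean over a 4-day window = T·E[λ|data] = 4·87/19 = 348/19.

348/19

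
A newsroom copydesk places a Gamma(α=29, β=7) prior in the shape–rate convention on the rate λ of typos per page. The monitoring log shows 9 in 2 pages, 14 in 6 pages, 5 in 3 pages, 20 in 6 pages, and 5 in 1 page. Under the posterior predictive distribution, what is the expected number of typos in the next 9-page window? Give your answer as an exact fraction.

Total count: 9 + 14 + 5 + 20 + 5 = 53.
Total exposure: 2 + 6 + 3 + 6 + 1 = 18 pages.
The Gamma prior is conjugate for the Poisson rate, so λ | data ~ Gamma(29+53, 7+18) = Gamma(82, 25).
Predictive mean over a 9-page window = T·E[λ|data] = 9·82/25 = 738/25.

738/25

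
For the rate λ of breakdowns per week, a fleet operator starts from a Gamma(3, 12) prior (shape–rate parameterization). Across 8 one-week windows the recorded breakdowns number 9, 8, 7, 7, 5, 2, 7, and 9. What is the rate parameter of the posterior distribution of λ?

Total count: 9 + 8 + 7 + 7 + 5 + 2 + 7 + 9 = 54.
Total exposure: 8 weeks.
Posterior: α' = 3 + 54 = 57, β' = 12 + 8 = 20.

20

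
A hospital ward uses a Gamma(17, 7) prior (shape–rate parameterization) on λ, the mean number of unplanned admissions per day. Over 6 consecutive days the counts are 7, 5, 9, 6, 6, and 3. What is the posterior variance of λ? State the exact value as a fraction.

Total count: 7 + 5 + 9 + 6 + 6 + 3 = 36.
Total exposure: 6 days.
By Gamma–Poisson conjugacy, the posterior is Gamma(α + Σx, β + Σt) = Gamma(17 + 36, 7 + 6) = Gamma(53, 13).
Posterior variance = α'/β'² = 53/169.

53/169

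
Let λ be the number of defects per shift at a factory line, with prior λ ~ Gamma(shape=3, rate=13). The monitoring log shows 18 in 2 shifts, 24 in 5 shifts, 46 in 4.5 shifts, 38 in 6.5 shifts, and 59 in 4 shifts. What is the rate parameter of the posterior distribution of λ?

Total count: 18 + 24 + 46 + 38 + 59 = 185.
Total exposure: 2 + 5 + 4.5 + 6.5 + 4 = 22 shifts.
Gamma(α, β) with Poisson data over total exposure Σt gives posterior Gamma(α+Σx, β+Σt) = Gamma(188, 35).

35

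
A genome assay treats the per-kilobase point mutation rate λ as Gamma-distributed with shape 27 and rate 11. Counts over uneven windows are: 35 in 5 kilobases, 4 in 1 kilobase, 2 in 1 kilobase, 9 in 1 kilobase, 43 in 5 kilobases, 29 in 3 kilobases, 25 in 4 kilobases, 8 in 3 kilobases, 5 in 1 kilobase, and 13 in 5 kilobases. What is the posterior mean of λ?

5

Total count: 35 + 4 + 2 + 9 + 43 + 29 + 25 + 8 + 5 + 13 = 173.
Total exposure: 5 + 1 + 1 + 1 + 5 + 3 + 4 + 3 + 1 + 5 = 29 kilobases.
The Gamma prior is conjugate for the Poisson rate, so λ | data ~ Gamma(27+173, 11+29) = Gamma(200, 40).
Posterior mean = α'/β' = 200/40 = 5.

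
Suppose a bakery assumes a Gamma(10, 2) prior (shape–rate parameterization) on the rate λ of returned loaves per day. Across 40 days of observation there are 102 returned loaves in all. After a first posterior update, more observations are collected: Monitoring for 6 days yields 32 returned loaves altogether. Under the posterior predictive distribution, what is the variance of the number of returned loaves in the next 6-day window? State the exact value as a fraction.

81/4

Total count 102 over total exposure 40 days.
After the first batch: Gamma(10 + 102, 2 + 40) = Gamma(112, 42).
Total count 32 over total exposure 6 days.
After the second batch: Gamma(112 + 32, 42 + 6) = Gamma(144, 48).
The posterior predictive for a window of length T is Negative Binomial with variance T·α'·(β'+T)/β'² = 6·144·54/2304 = 81/4.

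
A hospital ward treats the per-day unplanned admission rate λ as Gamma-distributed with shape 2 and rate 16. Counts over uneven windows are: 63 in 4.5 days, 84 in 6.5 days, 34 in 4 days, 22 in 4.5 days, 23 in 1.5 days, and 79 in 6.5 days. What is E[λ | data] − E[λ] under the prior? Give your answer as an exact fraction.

4825/696

Total count: 63 + 84 + 34 + 22 + 23 + 79 = 305.
Total exposure: 4.5 + 6.5 + 4 + 4.5 + 1.5 + 6.5 = 27.5 days.
By Gamma–Poisson conjugacy, the posterior is Gamma(α + Σx, β + Σt) = Gamma(2 + 305, 16 + 27.5) = Gamma(307, 87/2).
Posterior mean = 307/(87/2) = 614/87; prior mean = 2/16 = 1/8. Difference = 614/87 − 1/8 = 4825/696.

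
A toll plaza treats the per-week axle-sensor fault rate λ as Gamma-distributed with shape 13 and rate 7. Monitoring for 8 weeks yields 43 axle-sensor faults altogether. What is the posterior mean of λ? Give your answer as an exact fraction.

Total count 43 over total exposure 8 weeks.
Gamma(α, β) with Poisson data over total exposure Σt gives posterior Gamma(α+Σx, β+Σt) = Gamma(56, 15).
Posterior mean = α'/β' = 56/15.

56/15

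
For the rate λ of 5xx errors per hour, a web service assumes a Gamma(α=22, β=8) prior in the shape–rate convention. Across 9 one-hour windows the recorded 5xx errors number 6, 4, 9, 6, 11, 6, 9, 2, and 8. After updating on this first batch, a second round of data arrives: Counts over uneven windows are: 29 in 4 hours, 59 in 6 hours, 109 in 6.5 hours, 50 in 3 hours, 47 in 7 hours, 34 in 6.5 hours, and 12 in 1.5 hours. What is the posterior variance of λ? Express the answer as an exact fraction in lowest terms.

1692/10609

Total count: 6 + 4 + 9 + 6 + 11 + 6 + 9 + 2 + 8 = 61.
Total exposure: 9 hours.
After the first batch: Gamma(22 + 61, 8 + 9) = Gamma(83, 17).
Total count: 29 + 59 + 109 + 50 + 47 + 34 + 12 = 340.
Total exposure: 4 + 6 + 6.5 + 3 + 7 + 6.5 + 1.5 = 34.5 hours.
After the second batch: Gamma(83 + 340, 17 + 34.5) = Gamma(423, 103/2).
Posterior variance = α'/β'² = 423/(10609/4) = 1692/10609.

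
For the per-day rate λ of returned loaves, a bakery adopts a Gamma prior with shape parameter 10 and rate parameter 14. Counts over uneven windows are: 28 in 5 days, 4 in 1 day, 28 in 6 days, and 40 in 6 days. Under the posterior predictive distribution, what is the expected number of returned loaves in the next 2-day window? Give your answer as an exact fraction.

55/8

Total count: 28 + 4 + 28 + 40 = 100.
Total exposure: 5 + 1 + 6 + 6 = 18 days.
Posterior: α' = 10 + 100 = 110, β' = 14 + 18 = 32.
Predictive mean over a 2-day window = T·E[λ|data] = 2·110/32 = 55/8.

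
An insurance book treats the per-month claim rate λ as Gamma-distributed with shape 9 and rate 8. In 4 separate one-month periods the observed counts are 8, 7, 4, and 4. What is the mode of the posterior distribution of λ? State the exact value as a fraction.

31/12

Total count: 8 + 7 + 4 + 4 = 23.
Total exposure: 4 months.
The Gamma prior is conjugate for the Poisson rate, so λ | data ~ Gamma(9+23, 8+4) = Gamma(32, 12).
Posterior mode = (α'−1)/β' = 31/12.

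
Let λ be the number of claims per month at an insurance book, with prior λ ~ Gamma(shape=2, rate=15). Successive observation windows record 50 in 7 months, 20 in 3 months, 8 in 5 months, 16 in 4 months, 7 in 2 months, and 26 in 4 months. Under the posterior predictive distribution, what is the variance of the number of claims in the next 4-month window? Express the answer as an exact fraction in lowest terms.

Total count: 50 + 20 + 8 + 16 + 7 + 26 = 127.
Total exposure: 7 + 3 + 5 + 4 + 2 + 4 = 25 months.
Gamma(α, β) with Poisson data over total exposure Σt gives posterior Gamma(α+Σx, β+Σt) = Gamma(129, 40).
The posterior predictive for a window of length T is Negative Binomial with variance T·α'·(β'+T)/β'² = 4·129·44/1600 = 1419/100.

1419/100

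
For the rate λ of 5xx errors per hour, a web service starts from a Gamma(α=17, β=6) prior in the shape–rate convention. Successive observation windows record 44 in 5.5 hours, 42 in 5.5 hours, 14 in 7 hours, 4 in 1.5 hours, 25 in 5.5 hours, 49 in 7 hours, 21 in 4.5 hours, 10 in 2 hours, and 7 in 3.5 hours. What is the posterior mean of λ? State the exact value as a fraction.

233/48

Total count: 44 + 42 + 14 + 4 + 25 + 49 + 21 + 10 + 7 = 216.
Total exposure: 5.5 + 5.5 + 7 + 1.5 + 5.5 + 7 + 4.5 + 2 + 3.5 = 42 hours.
Posterior: α' = 17 + 216 = 233, β' = 6 + 42 = 48.
Posterior mean = α'/β' = 233/48.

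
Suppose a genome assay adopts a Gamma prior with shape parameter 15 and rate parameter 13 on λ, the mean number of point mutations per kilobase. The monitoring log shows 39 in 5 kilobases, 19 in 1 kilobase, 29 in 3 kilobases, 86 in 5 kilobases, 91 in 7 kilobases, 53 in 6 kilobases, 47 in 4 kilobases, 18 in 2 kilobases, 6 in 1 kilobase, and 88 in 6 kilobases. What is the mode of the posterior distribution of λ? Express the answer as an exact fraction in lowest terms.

490/53

Total count: 39 + 19 + 29 + 86 + 91 + 53 + 47 + 18 + 6 + 88 = 476.
Total exposure: 5 + 1 + 3 + 5 + 7 + 6 + 4 + 2 + 1 + 6 = 40 kilobases.
Conjugate update: add total count to the shape and total exposure to the rate, giving Gamma(491, 53).
Posterior mode = (α'−1)/β' = 490/53.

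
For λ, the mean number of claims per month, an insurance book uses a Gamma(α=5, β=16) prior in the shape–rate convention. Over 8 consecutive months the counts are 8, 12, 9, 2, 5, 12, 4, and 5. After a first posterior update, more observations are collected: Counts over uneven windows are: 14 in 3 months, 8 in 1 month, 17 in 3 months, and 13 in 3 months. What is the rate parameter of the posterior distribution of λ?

34

Total count: 8 + 12 + 9 + 2 + 5 + 12 + 4 + 5 = 57.
Total exposure: 8 months.
After the first batch: Gamma(5 + 57, 16 + 8) = Gamma(62, 24).
Total count: 14 + 8 + 17 + 13 = 52.
Total exposure: 3 + 1 + 3 + 3 = 10 months.
After the second batch: Gamma(62 + 52, 24 + 10) = Gamma(114, 34).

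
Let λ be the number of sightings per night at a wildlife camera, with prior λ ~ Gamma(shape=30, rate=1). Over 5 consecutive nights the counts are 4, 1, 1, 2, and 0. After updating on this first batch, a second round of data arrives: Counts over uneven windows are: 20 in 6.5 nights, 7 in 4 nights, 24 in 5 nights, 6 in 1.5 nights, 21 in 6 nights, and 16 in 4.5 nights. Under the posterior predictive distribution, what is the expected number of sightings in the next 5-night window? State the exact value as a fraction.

1320/67

Total count: 4 + 1 + 1 + 2 + 0 = 8.
Total exposure: 5 nights.
After the first batch: Gamma(30 + 8, 1 + 5) = Gamma(38, 6).
Total count: 20 + 7 + 24 + 6 + 21 + 16 = 94.
Total exposure: 6.5 + 4 + 5 + 1.5 + 6 + 4.5 = 27.5 nights.
After the second batch: Gamma(38 + 94, 6 + 27.5) = Gamma(132, 67/2).
Predictive mean over a 5-night window = T·E[λ|data] = 5·132/(67/2) = 1320/67.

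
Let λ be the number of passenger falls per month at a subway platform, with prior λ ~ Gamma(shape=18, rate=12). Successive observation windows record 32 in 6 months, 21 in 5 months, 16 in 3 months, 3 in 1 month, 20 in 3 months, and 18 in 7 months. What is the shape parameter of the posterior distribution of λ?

128

Total count: 32 + 21 + 16 + 3 + 20 + 18 = 110.
Total exposure: 6 + 5 + 3 + 1 + 3 + 7 = 25 months.
Conjugate update: add total count to the shape and total exposure to the rate, giving Gamma(128, 37).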